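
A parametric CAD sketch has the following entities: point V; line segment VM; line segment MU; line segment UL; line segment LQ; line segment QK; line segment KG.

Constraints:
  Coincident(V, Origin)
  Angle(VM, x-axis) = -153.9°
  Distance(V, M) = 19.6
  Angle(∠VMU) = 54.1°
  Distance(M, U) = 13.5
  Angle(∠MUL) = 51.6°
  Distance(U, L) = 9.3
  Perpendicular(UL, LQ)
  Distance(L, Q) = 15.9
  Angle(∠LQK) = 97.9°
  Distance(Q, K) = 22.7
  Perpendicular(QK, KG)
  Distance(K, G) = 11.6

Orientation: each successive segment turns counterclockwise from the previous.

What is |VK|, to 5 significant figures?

38.314

V is at the origin; VM runs at -153.9° with length 19.6, so M = (-17.601, -8.6228). ∠VMU = 54.1° gives MU at -28.000° from the x-axis; with |MU| = 13.5, U = (-5.6815, -14.961). ∠MUL = 51.6° gives UL at 100.40° from the x-axis; with |UL| = 9.3, L = (-7.3604, -5.8135). The perpendicularity gives LQ at right angles to UL, so LQ runs at -169.60°; with |LQ| = 15.9, Q = (-22.999, -8.6837). ∠LQK = 97.9° gives QK at -87.500° from the x-axis; with |QK| = 22.7, K = (-22.009, -31.362). Then |VK| = |K − V| = 38.314.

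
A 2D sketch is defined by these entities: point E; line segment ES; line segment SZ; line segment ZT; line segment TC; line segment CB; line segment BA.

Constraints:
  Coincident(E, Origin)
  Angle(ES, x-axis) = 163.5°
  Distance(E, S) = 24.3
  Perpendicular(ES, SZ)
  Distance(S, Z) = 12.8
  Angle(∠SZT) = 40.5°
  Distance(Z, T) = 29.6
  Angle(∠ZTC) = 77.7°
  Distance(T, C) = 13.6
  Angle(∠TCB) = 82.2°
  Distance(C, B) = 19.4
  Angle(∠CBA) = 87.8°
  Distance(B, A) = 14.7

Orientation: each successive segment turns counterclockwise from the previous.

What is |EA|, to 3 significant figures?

11.9

∠TCB = 82.2° gives CB at -127° from the x-axis; with |CB| = 19.4, B = (-23.4, 4.80). ∠CBA = 87.8° gives BA at -34.7° from the x-axis; with |BA| = 14.7, A = (-11.3, -3.57). Then |EA| = |A − E| = 11.9.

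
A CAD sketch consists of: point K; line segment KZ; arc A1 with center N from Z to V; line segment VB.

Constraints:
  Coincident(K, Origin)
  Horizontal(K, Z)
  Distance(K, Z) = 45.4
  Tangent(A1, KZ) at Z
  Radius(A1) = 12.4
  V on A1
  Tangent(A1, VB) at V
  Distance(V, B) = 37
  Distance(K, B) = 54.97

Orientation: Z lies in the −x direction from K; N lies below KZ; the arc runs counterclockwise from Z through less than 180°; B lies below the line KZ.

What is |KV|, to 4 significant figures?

58.15

Checks: |NV| = 12.40 ✓; ∠(NV, VB) = 90.00° ✓; |VB| = 37.00 ✓; |KB| = 54.97 ✓.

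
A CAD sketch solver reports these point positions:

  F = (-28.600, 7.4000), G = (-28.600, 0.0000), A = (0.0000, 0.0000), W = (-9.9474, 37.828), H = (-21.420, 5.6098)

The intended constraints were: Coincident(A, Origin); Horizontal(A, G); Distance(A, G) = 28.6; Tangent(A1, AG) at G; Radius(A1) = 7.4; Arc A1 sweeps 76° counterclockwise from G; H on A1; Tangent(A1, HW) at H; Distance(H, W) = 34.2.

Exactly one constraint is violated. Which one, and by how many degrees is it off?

Tangent(A1, HW) at H — off by 5.60°.

A = (0.00, 0.00) ✓; A.y = 0.00, G.y = 0.00 ✓; |AG| = 28.60 ✓; ∠(FG, GA) = 90.00° ✓; |FG| = 7.400 ✓; bearing(F→H) − bearing(F→G) = 76.00° ✓; |FH| = 7.400 ✓; ∠(FH, HW) = 95.60° ✗; |HW| = 34.20 ✓.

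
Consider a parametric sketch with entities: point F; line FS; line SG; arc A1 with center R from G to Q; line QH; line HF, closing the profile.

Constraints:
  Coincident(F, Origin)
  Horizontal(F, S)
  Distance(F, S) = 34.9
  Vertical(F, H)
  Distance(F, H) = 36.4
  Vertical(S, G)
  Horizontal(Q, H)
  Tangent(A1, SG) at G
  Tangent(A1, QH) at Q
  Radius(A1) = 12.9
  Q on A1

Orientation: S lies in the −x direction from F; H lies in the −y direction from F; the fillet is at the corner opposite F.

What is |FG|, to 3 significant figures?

42.1

The virtual corner opposite F is at (-34.9, -36.4). A1 meets SG tangentially, so RG is at right angles to SG and tangency of A1 to QH means the radius RQ is perpendicular to QH, with radius 12.9, so the center R sits 12.9 in from both sides at R = (-22.0, -23.5). That places the tangent points at G = (-34.9, -23.5) on SG and Q = (-22.0, -36.4) on QH. Then |FG| = |G − F| = 42.1.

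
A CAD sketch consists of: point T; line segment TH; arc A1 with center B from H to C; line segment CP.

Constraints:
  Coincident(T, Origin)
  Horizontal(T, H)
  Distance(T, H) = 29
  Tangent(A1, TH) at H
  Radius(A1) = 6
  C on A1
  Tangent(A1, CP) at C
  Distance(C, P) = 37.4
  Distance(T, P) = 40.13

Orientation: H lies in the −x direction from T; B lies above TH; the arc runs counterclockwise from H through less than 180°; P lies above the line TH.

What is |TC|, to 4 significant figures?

23.71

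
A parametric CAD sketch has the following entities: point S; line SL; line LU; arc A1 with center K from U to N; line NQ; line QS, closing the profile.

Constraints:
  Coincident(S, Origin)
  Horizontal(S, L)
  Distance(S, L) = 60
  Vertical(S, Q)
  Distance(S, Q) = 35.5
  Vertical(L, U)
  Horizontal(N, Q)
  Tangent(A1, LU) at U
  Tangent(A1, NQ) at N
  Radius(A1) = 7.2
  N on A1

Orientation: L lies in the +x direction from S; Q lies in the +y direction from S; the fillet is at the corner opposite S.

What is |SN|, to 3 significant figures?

63.6

S is at the origin; SL is horizontal with |SL| = 60.0 and L on the +x side, so L = (60.0, 0.00). S and Q share the same x with |SQ| = 35.5 and Q on the +y side, so Q = (0.00, 35.5). The virtual corner opposite S is at (60.0, 35.5). Since A1 is tangent to LU there, KU ⟂ LU and A1 meets NQ tangentially, so KN is at right angles to NQ, with radius 7.2, so the center K sits 7.2 in from both sides at K = (52.8, 28.3). That places the tangent points at U = (60.0, 28.3) on LU and N = (52.8, 35.5) on NQ. Then |SN| = |N − S| = 63.6.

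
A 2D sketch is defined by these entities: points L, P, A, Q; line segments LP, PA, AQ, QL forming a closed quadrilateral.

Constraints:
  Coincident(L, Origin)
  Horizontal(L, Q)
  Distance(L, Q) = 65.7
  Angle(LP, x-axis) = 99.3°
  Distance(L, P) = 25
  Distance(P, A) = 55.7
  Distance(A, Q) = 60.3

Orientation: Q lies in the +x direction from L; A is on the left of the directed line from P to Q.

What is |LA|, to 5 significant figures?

69.842

Checks: LP at 99.30° ✓; |PA| = 55.70 ✓; |AQ| = 60.30 ✓.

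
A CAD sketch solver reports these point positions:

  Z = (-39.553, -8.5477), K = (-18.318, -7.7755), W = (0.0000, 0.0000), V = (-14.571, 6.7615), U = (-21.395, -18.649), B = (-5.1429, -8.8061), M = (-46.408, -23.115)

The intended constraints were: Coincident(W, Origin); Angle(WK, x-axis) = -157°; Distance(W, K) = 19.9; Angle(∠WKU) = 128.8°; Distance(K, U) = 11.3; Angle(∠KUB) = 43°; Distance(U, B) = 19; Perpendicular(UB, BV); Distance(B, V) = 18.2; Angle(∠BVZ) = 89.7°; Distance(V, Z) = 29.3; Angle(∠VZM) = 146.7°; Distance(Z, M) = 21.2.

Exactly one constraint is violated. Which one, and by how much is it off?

Distance(Z, M) = 21.2 — off by 5.10.

W = (0.00, 0.00) ✓; WK at -157.0° ✓; |WK| = 19.90 ✓; ∠WKU = 128.8° ✓; |KU| = 11.30 ✓; ∠KUB = 43.00° ✓; |UB| = 19.00 ✓; ∠(UB, BV) = 90.00° ✓; |BV| = 18.20 ✓; ∠BVZ = 89.70° ✓; |VZ| = 29.30 ✓; ∠VZM = 146.7° ✓; |ZM| = 16.10 ✗.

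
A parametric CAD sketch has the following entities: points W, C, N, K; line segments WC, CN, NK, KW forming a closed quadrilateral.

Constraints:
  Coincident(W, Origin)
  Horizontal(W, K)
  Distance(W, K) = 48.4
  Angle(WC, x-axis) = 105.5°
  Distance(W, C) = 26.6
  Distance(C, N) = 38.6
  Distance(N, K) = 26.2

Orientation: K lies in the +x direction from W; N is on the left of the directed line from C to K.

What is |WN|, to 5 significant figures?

36.693

Checks: |CN| = 38.60 ✓; |NK| = 26.20 ✓.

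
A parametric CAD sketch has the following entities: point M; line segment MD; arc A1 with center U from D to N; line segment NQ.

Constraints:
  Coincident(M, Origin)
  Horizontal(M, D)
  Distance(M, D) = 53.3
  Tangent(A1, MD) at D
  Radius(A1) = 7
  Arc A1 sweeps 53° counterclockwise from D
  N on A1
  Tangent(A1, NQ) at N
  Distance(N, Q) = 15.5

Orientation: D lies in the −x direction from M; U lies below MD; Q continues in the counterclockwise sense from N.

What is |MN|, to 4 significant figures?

58.96

M is at the origin; MD is horizontal with |MD| = 53.3 and D on the −x side, so D = (-53.30, 0.000). Tangency of A1 to MD means the radius UD is perpendicular to MD, so U = D + (0, -7) = (-53.30, -7.000). On A1, D sits at bearing 90° from U; a 53° counterclockwise sweep puts N at bearing 143°, so N = U + 7.0·(cos 143°, sin 143°) = (-58.89, -2.787). Then |MN| = |N − M| = 58.96.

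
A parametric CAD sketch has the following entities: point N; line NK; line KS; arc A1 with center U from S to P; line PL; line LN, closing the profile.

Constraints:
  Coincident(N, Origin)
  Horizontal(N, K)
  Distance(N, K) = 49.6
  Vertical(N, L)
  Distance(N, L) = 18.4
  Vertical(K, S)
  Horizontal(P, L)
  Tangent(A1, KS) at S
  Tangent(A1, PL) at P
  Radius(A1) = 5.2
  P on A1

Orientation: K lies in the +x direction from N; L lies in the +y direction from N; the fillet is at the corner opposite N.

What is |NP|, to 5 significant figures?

48.062

N is at the origin; N and K share the same y with |NK| = 49.6 and K on the +x side, so K = (49.600, 0.0000). NL is vertical with |NL| = 18.4 and L on the +y side, so L = (0.0000, 18.400). The virtual corner opposite N is at (49.600, 18.400). Since A1 is tangent to KS there, US ⟂ KS and the tangent condition forces UP to be normal to PL, with radius 5.2, so the center U sits 5.2 in from both sides at U = (44.400, 13.200). That places the tangent points at S = (49.600, 13.200) on KS and P = (44.400, 18.400) on PL. Then |NP| = |P − N| = 48.062.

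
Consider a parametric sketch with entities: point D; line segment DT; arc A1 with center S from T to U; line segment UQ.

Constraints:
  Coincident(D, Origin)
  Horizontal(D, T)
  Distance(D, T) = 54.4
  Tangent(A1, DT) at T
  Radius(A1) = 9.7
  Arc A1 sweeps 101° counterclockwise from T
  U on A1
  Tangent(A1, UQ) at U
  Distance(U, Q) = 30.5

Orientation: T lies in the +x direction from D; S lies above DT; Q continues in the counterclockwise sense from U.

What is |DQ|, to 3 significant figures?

71.4

D is at the origin; D and T share the same y with |DT| = 54.4 and T on the +x side, so T = (54.4, 0.00). Since A1 is tangent to DT there, ST ⟂ DT, so S = T + (0, 9.7) = (54.4, 9.70). On A1, T sits at bearing -90° from S; a 101° counterclockwise sweep puts U at bearing 11°, so U = S + 9.7·(cos 11°, sin 11°) = (63.9, 11.6). Tangency of A1 to UQ means the radius SU is perpendicular to UQ, so UQ runs along (−sin 11°, cos 11°); with |UQ| = 30.5, Q = (58.1, 41.5). Then |DQ| = |Q − D| = 71.4.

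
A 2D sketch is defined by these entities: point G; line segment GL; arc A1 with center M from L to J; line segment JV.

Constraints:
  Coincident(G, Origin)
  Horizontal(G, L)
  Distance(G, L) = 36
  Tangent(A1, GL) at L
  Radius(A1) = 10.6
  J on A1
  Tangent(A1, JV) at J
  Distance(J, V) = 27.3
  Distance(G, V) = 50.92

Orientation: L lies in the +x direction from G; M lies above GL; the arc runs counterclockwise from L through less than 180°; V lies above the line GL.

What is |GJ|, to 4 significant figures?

47.93

Checks: |MJ| = 10.60 ✓; ∠(MJ, JV) = 90.00° ✓; |JV| = 27.30 ✓; |GV| = 50.92 ✓.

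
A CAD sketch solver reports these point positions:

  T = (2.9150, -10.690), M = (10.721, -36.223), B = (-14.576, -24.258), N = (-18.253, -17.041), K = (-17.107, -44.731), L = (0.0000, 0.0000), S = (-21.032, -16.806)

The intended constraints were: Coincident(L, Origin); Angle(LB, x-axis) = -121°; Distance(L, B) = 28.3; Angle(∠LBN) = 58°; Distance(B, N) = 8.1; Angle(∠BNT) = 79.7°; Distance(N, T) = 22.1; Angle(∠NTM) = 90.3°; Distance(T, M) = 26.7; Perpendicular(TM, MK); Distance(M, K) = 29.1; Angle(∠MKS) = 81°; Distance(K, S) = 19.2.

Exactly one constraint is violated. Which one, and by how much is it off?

Distance(K, S) = 19.2 — off by 9.00.

L = (0.00, 0.00) ✓; LB at -121.0° ✓; |LB| = 28.30 ✓; ∠LBN = 58.00° ✓; |BN| = 8.100 ✓; ∠BNT = 79.70° ✓; |NT| = 22.10 ✓; ∠NTM = 90.30° ✓; |TM| = 26.70 ✓; ∠(TM, MK) = 90.00° ✓; |MK| = 29.10 ✓; ∠MKS = 81.00° ✓; |KS| = 28.20 ✗.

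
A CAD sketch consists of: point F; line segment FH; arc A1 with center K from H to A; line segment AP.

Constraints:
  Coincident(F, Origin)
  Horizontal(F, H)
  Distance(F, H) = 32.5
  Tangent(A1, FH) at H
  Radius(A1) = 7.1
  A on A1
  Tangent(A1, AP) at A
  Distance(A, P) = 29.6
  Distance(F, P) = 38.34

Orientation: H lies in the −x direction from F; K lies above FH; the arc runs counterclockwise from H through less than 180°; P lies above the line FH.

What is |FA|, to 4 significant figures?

26.18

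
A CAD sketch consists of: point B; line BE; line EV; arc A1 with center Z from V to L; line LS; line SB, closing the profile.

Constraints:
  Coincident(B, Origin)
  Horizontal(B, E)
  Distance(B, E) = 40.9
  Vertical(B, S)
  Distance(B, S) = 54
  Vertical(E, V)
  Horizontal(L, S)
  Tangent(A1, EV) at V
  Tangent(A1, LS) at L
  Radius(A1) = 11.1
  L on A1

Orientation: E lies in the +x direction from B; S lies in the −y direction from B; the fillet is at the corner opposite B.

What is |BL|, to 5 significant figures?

61.677

The virtual corner opposite B is at (40.900, -54.000). A1 meets EV tangentially, so ZV is at right angles to EV and A1 meets LS tangentially, so ZL is at right angles to LS, with radius 11.1, so the center Z sits 11.1 in from both sides at Z = (29.800, -42.900). That places the tangent points at V = (40.900, -42.900) on EV and L = (29.800, -54.000) on LS. Then |BL| = |L − B| = 61.677.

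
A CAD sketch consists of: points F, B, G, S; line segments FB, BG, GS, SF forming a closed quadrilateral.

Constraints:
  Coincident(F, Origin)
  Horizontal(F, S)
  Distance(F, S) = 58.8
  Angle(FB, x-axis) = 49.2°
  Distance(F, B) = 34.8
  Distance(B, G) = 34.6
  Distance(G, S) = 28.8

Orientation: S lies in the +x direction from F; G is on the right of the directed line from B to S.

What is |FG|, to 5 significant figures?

31.777

F is at the origin; F and S share the same y with |FS| = 58.8 and S in +x, so S = (58.8, 0). FB runs at 49.2° with |FB| = 34.8, so B = (22.739, 26.343). G is determined by |BG| = 34.6 and |GS| = 28.8 together: it lies at the intersection of circle(B, 34.6) and circle(S, 28.8). With |BS| = 44.658, the foot of the radical line on BS is 26.446 from B and the perpendicular offset is √(34.6² − 26.446²) = 22.310. Taking the right-of-BS solution: G = (30.933, -7.2723).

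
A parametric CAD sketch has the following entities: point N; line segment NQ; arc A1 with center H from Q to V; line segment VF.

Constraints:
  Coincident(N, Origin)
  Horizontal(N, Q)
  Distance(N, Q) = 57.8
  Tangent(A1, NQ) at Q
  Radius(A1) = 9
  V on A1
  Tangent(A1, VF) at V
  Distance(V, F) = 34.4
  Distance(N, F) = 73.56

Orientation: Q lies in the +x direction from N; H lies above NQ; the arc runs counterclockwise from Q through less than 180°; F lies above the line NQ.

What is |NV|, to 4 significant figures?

67.47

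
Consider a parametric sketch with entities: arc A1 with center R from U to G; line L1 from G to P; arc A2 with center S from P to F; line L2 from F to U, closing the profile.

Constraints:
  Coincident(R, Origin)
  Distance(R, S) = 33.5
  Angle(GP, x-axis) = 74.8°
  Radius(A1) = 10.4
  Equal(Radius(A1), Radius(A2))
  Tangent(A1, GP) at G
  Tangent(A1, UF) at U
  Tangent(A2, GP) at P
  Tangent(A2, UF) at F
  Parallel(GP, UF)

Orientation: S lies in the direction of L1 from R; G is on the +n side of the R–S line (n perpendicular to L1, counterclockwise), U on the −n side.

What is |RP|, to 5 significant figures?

35.077

The slot axis is L1's direction at 74.8°, so u = (cos 74.8°, sin 74.8°) = (0.26219, 0.96502) and n = (−sin 74.8°, cos 74.8°) = (-0.96502, 0.26219). R is at the origin and S lies 33.5 along u from R, so S = 33.5·u = (8.7833, 32.328). Tangency of A1 to both parallel lines with radius 10.4 puts G and U at R ± 10.4·n: G = (-10.036, 2.7268), U = (10.036, -2.7268). Equal radii place P and F the same way about S: P = S + 10.4·n = (-1.2528, 35.055), F = S − 10.4·n = (18.820, 29.601). Then |RP| = |P − R| = 35.077.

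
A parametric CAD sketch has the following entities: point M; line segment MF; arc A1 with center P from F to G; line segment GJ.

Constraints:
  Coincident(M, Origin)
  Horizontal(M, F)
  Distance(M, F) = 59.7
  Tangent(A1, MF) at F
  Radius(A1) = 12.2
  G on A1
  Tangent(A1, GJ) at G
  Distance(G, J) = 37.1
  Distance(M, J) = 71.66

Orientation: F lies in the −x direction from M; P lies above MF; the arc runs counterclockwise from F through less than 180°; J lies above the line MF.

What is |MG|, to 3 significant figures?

49.4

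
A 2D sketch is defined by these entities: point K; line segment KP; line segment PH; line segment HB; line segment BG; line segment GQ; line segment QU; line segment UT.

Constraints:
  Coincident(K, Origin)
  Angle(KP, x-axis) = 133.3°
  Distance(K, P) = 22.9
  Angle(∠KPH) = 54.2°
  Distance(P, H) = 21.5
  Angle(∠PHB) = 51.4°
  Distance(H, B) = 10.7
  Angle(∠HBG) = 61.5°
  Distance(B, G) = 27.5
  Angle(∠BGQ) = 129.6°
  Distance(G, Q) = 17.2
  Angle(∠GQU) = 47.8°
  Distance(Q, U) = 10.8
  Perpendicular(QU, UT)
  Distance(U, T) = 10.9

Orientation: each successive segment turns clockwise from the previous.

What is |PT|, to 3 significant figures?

19.2

K is at the origin; KP runs at 133.3° with length 22.9, so P = (-15.7, 16.7). ∠KPH = 54.2° gives PH at 7.50° from the x-axis; with |PH| = 21.5, H = (5.61, 19.5). ∠PHB = 51.4° gives HB at -121° from the x-axis; with |HB| = 10.7, B = (0.0839, 10.3). ∠HBG = 61.5° gives BG at 120° from the x-axis; with |BG| = 27.5, G = (-13.8, 34.0). ∠BGQ = 129.6° gives GQ at 70.0° from the x-axis; with |GQ| = 17.2, Q = (-7.95, 50.2). ∠GQU = 47.8° gives QU at -62.2° from the x-axis; with |QU| = 10.8, U = (-2.91, 40.6). QU ⟂ UT, so UT runs at -152°; with |UT| = 10.9, T = (-12.6, 35.6). Then |PT| = |T − P| = 19.2.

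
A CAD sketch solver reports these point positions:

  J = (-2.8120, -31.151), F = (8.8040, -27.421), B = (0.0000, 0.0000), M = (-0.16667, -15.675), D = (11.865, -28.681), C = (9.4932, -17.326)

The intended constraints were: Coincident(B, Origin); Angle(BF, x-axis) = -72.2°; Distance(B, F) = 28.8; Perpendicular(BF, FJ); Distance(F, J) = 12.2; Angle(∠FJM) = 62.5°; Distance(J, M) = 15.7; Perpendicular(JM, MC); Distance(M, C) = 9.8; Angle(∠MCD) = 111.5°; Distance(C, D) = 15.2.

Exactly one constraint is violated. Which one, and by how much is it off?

Distance(C, D) = 15.2 — off by 3.60.

B = (0.00, 0.00) ✓; BF at -72.20° ✓; |BF| = 28.80 ✓; ∠(BF, FJ) = 90.00° ✓; |FJ| = 12.20 ✓; ∠FJM = 62.50° ✓; |JM| = 15.70 ✓; ∠(JM, MC) = 90.00° ✓; |MC| = 9.800 ✓; ∠MCD = 111.5° ✓; |CD| = 11.60 ✗.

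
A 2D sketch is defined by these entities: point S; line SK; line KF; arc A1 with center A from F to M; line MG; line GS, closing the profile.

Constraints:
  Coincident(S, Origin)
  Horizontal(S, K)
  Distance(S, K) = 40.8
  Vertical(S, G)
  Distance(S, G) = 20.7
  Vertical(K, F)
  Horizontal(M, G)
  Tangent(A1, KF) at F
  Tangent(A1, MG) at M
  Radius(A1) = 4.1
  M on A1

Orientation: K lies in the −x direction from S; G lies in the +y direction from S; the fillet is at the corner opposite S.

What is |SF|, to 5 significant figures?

44.048

S is at the origin; S and K share the same y with |SK| = 40.8 and K on the −x side, so K = (-40.800, 0.0000). SG is vertical with |SG| = 20.7 and G on the +y side, so G = (0.0000, 20.700). The virtual corner opposite S is at (-40.800, 20.700). The tangent condition forces AF to be normal to KF and tangency of A1 to MG means the radius AM is perpendicular to MG, with radius 4.1, so the center A sits 4.1 in from both sides at A = (-36.700, 16.600). That places the tangent points at F = (-40.800, 16.600) on KF and M = (-36.700, 20.700) on MG. Then |SF| = |F − S| = 44.048.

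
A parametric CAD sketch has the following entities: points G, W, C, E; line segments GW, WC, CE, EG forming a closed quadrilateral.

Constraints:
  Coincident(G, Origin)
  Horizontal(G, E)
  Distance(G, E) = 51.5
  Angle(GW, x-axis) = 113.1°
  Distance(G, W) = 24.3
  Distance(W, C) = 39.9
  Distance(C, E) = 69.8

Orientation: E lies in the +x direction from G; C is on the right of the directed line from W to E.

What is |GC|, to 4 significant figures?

23.47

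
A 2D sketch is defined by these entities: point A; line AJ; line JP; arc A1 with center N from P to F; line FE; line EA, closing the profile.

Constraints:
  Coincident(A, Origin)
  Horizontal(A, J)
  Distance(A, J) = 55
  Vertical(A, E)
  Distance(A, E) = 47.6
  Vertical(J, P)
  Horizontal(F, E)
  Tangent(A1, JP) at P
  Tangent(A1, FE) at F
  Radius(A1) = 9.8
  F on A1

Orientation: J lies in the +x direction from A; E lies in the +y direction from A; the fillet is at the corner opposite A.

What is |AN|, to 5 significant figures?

58.923

A is at the origin; A and J share the same y with |AJ| = 55.0 and J on the +x side, so J = (55.000, 0.0000). A and E share the same x with |AE| = 47.6 and E on the +y side, so E = (0.0000, 47.600). The virtual corner opposite A is at (55.000, 47.600). Since A1 is tangent to JP there, NP ⟂ JP and since A1 is tangent to FE there, NF ⟂ FE, with radius 9.8, so the center N sits 9.8 in from both sides at N = (45.200, 37.800). Then |AN| = |N − A| = 58.923.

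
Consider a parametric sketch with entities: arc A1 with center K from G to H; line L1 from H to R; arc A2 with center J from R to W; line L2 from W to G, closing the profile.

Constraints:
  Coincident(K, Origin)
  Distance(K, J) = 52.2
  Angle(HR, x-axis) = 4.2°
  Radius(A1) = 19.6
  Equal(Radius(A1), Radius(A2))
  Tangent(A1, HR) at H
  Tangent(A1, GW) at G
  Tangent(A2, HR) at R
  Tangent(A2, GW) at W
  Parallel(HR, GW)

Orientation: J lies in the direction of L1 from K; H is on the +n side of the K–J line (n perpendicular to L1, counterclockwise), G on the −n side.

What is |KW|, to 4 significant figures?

55.76

The slot axis is L1's direction at 4.2°, so u = (cos 4.2°, sin 4.2°) = (0.9973, 0.07324) and n = (−sin 4.2°, cos 4.2°) = (-0.07324, 0.9973). K is at the origin and J lies 52.2 along u from K, so J = 52.2·u = (52.06, 3.823). Tangency of A1 to both parallel lines with radius 19.6 puts H and G at K ± 19.6·n: H = (-1.435, 19.55), G = (1.435, -19.55). Equal radii place R and W the same way about J: R = J + 19.6·n = (50.62, 23.37), W = J − 19.6·n = (53.50, -15.72). Then |KW| = |W − K| = 55.76.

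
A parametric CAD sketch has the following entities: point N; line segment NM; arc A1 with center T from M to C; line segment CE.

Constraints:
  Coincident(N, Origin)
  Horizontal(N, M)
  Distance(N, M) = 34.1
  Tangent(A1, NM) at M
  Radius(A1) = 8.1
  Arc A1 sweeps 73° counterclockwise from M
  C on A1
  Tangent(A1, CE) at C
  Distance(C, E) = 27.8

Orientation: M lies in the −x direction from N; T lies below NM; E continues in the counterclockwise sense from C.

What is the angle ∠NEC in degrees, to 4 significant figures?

40.11°

N is at the origin; N and M share the same y with |NM| = 34.1 and M on the −x side, so M = (-34.10, 0.000). A1 meets NM tangentially, so TM is at right angles to NM, so T = M + (0, -8.1) = (-34.10, -8.100). On A1, M sits at bearing 90° from T; a 73° counterclockwise sweep puts C at bearing 163°, so C = T + 8.1·(cos 163°, sin 163°) = (-41.85, -5.732). A1 meets CE tangentially, so TC is at right angles to CE, so CE runs along (−sin 163°, cos 163°); with |CE| = 27.8, E = (-49.97, -32.32). Then cos ∠NEC = EN·EC / (|EN||EC|), giving 40.11°.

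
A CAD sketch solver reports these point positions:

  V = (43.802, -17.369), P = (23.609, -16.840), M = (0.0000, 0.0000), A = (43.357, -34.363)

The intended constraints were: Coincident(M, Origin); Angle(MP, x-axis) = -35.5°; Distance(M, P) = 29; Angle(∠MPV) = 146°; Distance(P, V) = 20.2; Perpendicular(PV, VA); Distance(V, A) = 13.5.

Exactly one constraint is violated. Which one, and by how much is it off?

Distance(V, A) = 13.5 — off by 3.50.

M = (0.00, 0.00) ✓; MP at -35.50° ✓; |MP| = 29.00 ✓; ∠MPV = 146.0° ✓; |PV| = 20.20 ✓; ∠(PV, VA) = 90.00° ✓; |VA| = 17.00 ✗.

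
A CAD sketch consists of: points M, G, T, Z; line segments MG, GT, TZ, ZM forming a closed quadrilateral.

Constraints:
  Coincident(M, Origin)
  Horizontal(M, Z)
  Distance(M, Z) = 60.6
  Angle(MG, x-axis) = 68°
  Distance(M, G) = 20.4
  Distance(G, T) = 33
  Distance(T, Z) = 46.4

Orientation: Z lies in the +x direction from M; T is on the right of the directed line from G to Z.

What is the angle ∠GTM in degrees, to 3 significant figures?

36.2°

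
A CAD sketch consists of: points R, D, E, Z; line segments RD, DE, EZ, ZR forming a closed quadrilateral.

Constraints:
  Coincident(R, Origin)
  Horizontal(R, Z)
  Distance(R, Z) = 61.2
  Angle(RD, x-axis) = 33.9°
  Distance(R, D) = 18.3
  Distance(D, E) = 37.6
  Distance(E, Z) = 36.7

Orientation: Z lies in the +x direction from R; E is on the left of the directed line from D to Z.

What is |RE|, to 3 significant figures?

55.9

Checks: |DE| = 37.60 ✓; |EZ| = 36.70 ✓.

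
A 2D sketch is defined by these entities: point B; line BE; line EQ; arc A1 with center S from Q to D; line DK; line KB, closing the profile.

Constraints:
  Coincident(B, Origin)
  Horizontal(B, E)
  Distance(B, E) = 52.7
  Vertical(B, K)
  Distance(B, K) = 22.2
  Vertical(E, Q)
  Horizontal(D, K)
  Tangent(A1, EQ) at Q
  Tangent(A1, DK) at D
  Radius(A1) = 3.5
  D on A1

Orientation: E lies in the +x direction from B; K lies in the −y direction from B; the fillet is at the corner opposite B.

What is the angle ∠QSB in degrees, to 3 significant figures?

159°

B is at the origin; B and E share the same y with |BE| = 52.7 and E on the +x side, so E = (52.7, 0.00). BK is vertical with |BK| = 22.2 and K on the −y side, so K = (0.00, -22.2). The virtual corner opposite B is at (52.7, -22.2). Tangency of A1 to EQ means the radius SQ is perpendicular to EQ and since A1 is tangent to DK there, SD ⟂ DK, with radius 3.5, so the center S sits 3.5 in from both sides at S = (49.2, -18.7). That places the tangent points at Q = (52.7, -18.7) on EQ and D = (49.2, -22.2) on DK. Then cos ∠QSB = SQ·SB / (|SQ||SB|), giving 159°.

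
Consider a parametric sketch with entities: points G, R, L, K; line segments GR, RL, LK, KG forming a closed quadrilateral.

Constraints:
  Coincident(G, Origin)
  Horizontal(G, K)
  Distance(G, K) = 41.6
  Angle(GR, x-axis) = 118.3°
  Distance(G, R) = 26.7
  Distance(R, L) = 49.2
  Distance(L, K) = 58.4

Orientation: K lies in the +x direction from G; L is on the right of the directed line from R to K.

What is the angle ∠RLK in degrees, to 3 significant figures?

66.0°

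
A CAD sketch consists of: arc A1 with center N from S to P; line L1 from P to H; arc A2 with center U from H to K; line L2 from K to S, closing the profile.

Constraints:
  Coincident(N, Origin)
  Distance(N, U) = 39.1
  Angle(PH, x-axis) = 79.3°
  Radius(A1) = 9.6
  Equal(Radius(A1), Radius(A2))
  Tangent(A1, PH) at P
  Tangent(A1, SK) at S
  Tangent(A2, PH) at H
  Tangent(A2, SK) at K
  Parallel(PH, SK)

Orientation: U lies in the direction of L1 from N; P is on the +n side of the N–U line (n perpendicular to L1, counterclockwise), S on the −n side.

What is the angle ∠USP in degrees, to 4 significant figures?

76.21°

N is at the origin and U lies 39.1 along u from N, so U = 39.1·u = (7.260, 38.42). Tangency of A1 to both parallel lines with radius 9.6 puts P and S at N ± 9.6·n: P = (-9.433, 1.782), S = (9.433, -1.782). Then cos ∠USP = SU·SP / (|SU||SP|), giving 76.21°.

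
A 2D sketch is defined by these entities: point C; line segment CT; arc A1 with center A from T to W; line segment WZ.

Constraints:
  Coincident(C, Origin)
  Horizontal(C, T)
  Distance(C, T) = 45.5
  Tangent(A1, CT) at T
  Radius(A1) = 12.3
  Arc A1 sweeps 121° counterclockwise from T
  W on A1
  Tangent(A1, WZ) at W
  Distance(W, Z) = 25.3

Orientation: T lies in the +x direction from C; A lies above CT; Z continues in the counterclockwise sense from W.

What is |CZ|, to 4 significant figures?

58.96

C is at the origin; CT is horizontal with |CT| = 45.5 and T on the +x side, so T = (45.50, 0.000). Since A1 is tangent to CT there, AT ⟂ CT, so A = T + (0, 12.3) = (45.50, 12.30). On A1, T sits at bearing -90° from A; a 121° counterclockwise sweep puts W at bearing 31°, so W = A + 12.3·(cos 31°, sin 31°) = (56.04, 18.63). Tangency of A1 to WZ means the radius AW is perpendicular to WZ, so WZ runs along (−sin 31°, cos 31°); with |WZ| = 25.3, Z = (43.01, 40.32). Then |CZ| = |Z − C| = 58.96.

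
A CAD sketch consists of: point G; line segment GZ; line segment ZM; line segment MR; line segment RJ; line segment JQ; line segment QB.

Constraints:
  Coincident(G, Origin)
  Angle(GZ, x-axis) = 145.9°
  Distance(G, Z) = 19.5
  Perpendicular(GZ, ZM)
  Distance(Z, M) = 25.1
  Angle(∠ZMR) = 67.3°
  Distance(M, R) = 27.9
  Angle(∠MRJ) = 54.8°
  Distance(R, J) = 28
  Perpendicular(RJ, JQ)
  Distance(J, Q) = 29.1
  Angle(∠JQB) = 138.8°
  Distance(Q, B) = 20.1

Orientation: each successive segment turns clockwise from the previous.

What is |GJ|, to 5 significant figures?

17.489

G is at the origin; GZ runs at 145.9° with length 19.5, so Z = (-16.147, 10.932). GZ is perpendicular to ZM, so ZM runs at 55.900°; with |ZM| = 25.1, M = (-2.0751, 31.717). ∠ZMR = 67.3° gives MR at -56.800° from the x-axis; with |MR| = 27.9, R = (13.202, 8.3711). ∠MRJ = 54.8° gives RJ at 178.00° from the x-axis; with |RJ| = 28.0, J = (-14.781, 9.3482). Then |GJ| = |J − G| = 17.489.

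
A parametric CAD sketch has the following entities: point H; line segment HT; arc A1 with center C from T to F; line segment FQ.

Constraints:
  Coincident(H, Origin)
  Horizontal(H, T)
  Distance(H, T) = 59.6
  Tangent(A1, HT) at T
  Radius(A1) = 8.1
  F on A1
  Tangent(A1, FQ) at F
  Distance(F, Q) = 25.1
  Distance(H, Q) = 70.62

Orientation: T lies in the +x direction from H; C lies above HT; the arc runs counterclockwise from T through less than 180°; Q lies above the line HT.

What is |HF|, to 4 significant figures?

68.21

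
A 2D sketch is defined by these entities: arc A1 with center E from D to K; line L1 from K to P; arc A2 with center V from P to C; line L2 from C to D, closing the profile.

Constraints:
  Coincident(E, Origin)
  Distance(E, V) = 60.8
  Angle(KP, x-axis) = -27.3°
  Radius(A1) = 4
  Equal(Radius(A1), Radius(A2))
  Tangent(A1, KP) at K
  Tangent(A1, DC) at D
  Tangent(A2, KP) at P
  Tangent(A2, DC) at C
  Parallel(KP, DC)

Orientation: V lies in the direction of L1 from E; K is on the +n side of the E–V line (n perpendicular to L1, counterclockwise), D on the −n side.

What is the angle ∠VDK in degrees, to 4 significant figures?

86.24°

E is at the origin and V lies 60.8 along u from E, so V = 60.8·u = (54.03, -27.89). Tangency of A1 to both parallel lines with radius 4.0 puts K and D at E ± 4.0·n: K = (1.835, 3.554), D = (-1.835, -3.554). Then cos ∠VDK = DV·DK / (|DV||DK|), giving 86.24°.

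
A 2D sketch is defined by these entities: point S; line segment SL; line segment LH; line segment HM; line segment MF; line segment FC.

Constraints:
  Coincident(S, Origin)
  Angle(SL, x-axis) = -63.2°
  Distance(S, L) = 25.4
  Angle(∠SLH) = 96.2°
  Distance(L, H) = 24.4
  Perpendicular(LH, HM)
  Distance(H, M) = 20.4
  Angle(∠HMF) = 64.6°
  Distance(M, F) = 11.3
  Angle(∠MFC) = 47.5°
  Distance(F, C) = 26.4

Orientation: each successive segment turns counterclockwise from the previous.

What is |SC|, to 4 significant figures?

45.81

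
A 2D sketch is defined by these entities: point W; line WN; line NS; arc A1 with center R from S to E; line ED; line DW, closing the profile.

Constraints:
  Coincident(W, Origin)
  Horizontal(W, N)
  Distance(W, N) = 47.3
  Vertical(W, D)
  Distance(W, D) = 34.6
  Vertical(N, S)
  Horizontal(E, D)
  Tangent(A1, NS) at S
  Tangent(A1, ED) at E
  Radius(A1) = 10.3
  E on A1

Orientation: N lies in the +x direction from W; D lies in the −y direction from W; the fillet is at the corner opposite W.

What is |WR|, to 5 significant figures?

44.266

W is at the origin; WN is horizontal with |WN| = 47.3 and N on the +x side, so N = (47.300, 0.0000). WD is vertical with |WD| = 34.6 and D on the −y side, so D = (0.0000, -34.600). The virtual corner opposite W is at (47.300, -34.600). The tangent condition forces RS to be normal to NS and the tangent condition forces RE to be normal to ED, with radius 10.3, so the center R sits 10.3 in from both sides at R = (37.000, -24.300). Then |WR| = |R − W| = 44.266.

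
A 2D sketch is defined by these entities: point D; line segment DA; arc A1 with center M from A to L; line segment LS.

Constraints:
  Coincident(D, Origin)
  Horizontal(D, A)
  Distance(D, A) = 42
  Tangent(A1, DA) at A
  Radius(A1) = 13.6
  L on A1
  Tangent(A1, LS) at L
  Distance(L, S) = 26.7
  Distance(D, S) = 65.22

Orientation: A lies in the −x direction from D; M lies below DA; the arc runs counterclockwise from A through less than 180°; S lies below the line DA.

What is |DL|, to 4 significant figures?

57.71

D is at the origin; D and A share the same y with |DA| = 42.0 and A on the −x side, so A = (-42.00, 0.000). Tangency of A1 to DA means the radius MA is perpendicular to DA, so M = A + (0, -13.6) = (-42.00, -13.60). Since ML ⟂ LS (tangency), |MS| = √(13.6² + 26.7²) = 29.96 regardless of where L sits on A1. So S lies on both circle(D, 65.22) and circle(M, 29.96); the below-DA intersection is S = (-49.34, -42.65). L is the foot of the tangent from S: L = (-55.26, -16.62).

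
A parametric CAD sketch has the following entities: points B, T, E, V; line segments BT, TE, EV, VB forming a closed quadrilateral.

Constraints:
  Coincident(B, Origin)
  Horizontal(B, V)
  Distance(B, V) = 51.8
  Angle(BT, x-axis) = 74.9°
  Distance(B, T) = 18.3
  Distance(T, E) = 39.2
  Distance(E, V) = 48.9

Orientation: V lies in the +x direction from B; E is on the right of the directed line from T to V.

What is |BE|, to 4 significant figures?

22.80

Checks: |TE| = 39.20 ✓; |EV| = 48.90 ✓.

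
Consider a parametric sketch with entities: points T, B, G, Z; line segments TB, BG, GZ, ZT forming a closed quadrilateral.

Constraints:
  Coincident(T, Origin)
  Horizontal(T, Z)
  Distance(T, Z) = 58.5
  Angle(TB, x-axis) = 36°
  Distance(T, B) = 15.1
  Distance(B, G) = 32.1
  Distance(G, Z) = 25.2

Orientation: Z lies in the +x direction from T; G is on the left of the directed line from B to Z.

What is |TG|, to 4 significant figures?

46.76

T is at the origin; TZ is horizontal with |TZ| = 58.5 and Z in +x, so Z = (58.5, 0). TB runs at 36.0° with |TB| = 15.1, so B = (12.22, 8.876). G is determined by |BG| = 32.1 and |GZ| = 25.2 together: it lies at the intersection of circle(B, 32.1) and circle(Z, 25.2). With |BZ| = 47.13, the foot of the radical line on BZ is 27.76 from B and the perpendicular offset is √(32.1² − 27.76²) = 16.12. Taking the left-of-BZ solution: G = (42.51, 19.48).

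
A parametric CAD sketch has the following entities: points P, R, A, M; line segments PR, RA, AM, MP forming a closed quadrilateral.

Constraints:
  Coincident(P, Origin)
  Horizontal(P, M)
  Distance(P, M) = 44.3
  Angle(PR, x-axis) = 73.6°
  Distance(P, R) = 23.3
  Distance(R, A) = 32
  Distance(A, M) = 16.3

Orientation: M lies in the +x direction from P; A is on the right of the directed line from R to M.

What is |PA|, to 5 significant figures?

28.091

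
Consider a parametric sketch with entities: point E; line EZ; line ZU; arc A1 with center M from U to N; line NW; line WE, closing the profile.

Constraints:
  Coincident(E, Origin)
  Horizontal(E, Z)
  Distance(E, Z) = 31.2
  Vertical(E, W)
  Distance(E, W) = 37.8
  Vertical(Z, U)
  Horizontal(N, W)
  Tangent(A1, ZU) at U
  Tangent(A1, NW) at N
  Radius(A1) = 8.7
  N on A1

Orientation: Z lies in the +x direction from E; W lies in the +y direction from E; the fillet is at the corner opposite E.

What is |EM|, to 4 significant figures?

36.78

E is at the origin; E and Z share the same y with |EZ| = 31.2 and Z on the +x side, so Z = (31.20, 0.000). EW is vertical with |EW| = 37.8 and W on the +y side, so W = (0.000, 37.80). The virtual corner opposite E is at (31.20, 37.80). Since A1 is tangent to ZU there, MU ⟂ ZU and A1 meets NW tangentially, so MN is at right angles to NW, with radius 8.7, so the center M sits 8.7 in from both sides at M = (22.50, 29.10). Then |EM| = |M − E| = 36.78.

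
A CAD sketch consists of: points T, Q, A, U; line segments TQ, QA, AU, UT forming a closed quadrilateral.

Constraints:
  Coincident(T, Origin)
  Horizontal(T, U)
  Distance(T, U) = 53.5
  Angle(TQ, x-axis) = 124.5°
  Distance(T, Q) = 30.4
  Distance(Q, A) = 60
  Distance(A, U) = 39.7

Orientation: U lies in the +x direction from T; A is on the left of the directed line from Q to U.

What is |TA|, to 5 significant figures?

56.076

T is at the origin; TU is horizontal with |TU| = 53.5 and U in +x, so U = (53.5, 0). TQ runs at 124.5° with |TQ| = 30.4, so Q = (-17.219, 25.053). A is determined by |QA| = 60.0 and |AU| = 39.7 together: it lies at the intersection of circle(Q, 60.0) and circle(U, 39.7). With |QU| = 75.025, the foot of the radical line on QU is 51.001 from Q and the perpendicular offset is √(60.0² − 51.001²) = 31.606. Taking the left-of-QU solution: A = (41.409, 37.814).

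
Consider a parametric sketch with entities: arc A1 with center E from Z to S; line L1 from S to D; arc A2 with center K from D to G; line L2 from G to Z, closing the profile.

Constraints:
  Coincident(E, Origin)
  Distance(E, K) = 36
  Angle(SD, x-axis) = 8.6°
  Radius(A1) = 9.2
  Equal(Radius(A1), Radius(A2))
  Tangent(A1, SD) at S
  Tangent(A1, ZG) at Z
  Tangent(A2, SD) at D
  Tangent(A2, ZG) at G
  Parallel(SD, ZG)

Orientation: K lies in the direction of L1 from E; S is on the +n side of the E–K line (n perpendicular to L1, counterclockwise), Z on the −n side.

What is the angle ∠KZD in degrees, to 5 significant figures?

12.737°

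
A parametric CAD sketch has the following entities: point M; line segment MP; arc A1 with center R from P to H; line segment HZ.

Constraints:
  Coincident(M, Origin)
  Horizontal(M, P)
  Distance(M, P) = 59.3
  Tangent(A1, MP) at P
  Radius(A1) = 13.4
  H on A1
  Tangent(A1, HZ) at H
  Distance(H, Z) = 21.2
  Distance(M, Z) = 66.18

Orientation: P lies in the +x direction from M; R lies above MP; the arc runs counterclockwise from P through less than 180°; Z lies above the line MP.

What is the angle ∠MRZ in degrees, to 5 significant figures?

91.029°

Checks: M.y = 0.00, P.y = 0.00 ✓; |RH| = 13.40 ✓; ∠(RH, HZ) = 90.00° ✓; |HZ| = 21.20 ✓; |MZ| = 66.18 ✓.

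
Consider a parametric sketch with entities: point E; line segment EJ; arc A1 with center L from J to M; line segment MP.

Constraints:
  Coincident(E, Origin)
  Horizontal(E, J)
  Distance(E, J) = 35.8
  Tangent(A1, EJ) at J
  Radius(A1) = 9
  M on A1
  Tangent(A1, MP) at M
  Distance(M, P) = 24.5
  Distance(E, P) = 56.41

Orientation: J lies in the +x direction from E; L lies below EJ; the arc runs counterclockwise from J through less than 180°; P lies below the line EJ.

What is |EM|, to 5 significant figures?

32.798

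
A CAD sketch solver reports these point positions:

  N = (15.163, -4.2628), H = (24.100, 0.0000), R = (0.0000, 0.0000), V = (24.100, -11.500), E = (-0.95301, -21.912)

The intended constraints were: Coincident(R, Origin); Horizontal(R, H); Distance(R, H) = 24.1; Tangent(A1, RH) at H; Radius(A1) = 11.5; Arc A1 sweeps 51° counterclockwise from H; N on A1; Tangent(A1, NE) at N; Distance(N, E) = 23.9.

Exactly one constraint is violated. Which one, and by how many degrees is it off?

Tangent(A1, NE) at N — off by 3.40°.

R = (0.00, 0.00) ✓; R.y = 0.00, H.y = 0.00 ✓; |RH| = 24.10 ✓; ∠(VH, HR) = 90.00° ✓; |VH| = 11.50 ✓; bearing(V→N) − bearing(V→H) = 51.00° ✓; |VN| = 11.50 ✓; ∠(VN, NE) = 93.40° ✗; |NE| = 23.90 ✓.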